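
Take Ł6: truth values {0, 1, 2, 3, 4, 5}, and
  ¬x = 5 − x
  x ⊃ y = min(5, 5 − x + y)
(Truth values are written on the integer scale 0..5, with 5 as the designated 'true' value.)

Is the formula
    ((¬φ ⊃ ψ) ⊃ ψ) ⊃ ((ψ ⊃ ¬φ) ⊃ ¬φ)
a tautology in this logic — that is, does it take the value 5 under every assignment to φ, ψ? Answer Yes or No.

Yes

At φ = 5, ψ = 2, for instance:
¬φ = ¬5 = 0
¬φ ⊃ ψ = 0 ⊃ 2 = 5
(¬φ ⊃ ψ) ⊃ ψ = 5 ⊃ 2 = 2
ψ ⊃ ¬φ = 2 ⊃ 0 = 3
(ψ ⊃ ¬φ) ⊃ ¬φ = 3 ⊃ 0 = 2
((¬φ ⊃ ψ) ⊃ ψ) ⊃ ((ψ ⊃ ¬φ) ⊃ ¬φ) = 2 ⊃ 2 = 5
and checking the remaining 35 assignments likewise gives ≥ 5 in every case.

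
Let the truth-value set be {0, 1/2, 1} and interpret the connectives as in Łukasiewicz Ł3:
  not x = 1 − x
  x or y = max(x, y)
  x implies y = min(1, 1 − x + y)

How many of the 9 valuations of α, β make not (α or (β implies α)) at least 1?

α = 0, β = 0 ↦ 0  <
α = 0, β = 1/2 ↦ 1/2  <
α = 0, β = 1 ↦ 1  ≥
α = 1/2, β = 0 ↦ 0  <
α = 1/2, β = 1/2 ↦ 0  <
α = 1/2, β = 1 ↦ 1/2  <
α = 1, β = 0 ↦ 0  <
α = 1, β = 1/2 ↦ 0  <
α = 1, β = 1 ↦ 0  <
So 1 of the 9 assignments meets the threshold.

1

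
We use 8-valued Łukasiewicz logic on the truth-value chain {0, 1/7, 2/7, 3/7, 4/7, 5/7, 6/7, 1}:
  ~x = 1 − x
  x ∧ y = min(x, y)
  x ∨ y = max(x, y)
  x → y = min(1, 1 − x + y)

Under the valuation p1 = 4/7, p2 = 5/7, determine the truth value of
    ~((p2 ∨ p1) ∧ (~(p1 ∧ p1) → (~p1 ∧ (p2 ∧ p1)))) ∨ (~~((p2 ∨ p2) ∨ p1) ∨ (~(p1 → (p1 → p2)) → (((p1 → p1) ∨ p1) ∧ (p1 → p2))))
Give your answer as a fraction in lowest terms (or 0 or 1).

1

p2 ∨ p1 = 5/7 ∨ 4/7 = 5/7
p1 ∧ p1 = 4/7 ∧ 4/7 = 4/7
~(p1 ∧ p1) = ~4/7 = 3/7
~p1 = ~4/7 = 3/7
p2 ∧ p1 = 5/7 ∧ 4/7 = 4/7
~p1 ∧ (p2 ∧ p1) = 3/7 ∧ 4/7 = 3/7
~(p1 ∧ p1) → (~p1 ∧ (p2 ∧ p1)) = 3/7 → 3/7 = 1
(p2 ∨ p1) ∧ (~(p1 ∧ p1) → (~p1 ∧ (p2 ∧ p1))) = 5/7 ∧ 1 = 5/7
~((p2 ∨ p1) ∧ (~(p1 ∧ p1) → (~p1 ∧ (p2 ∧ p1)))) = ~5/7 = 2/7
p2 ∨ p2 = 5/7 ∨ 5/7 = 5/7
(p2 ∨ p2) ∨ p1 = 5/7 ∨ 4/7 = 5/7
~((p2 ∨ p2) ∨ p1) = ~5/7 = 2/7
~~((p2 ∨ p2) ∨ p1) = ~2/7 = 5/7
p1 → p2 = 4/7 → 5/7 = 1
p1 → (p1 → p2) = 4/7 → 1 = 1
~(p1 → (p1 → p2)) = ~1 = 0
p1 → p1 = 4/7 → 4/7 = 1
(p1 → p1) ∨ p1 = 1 ∨ 4/7 = 1
p1 → p2 = 4/7 → 5/7 = 1
((p1 → p1) ∨ p1) ∧ (p1 → p2) = 1 ∧ 1 = 1
~(p1 → (p1 → p2)) → (((p1 → p1) ∨ p1) ∧ (p1 → p2)) = 0 → 1 = 1
~~((p2 ∨ p2) ∨ p1) ∨ (~(p1 → (p1 → p2)) → (((p1 → p1) ∨ p1) ∧ (p1 → p2))) = 5/7 ∨ 1 = 1
~((p2 ∨ p1) ∧ (~(p1 ∧ p1) → (~p1 ∧ (p2 ∧ p1)))) ∨ (~~((p2 ∨ p2) ∨ p1) ∨ (~(p1 → (p1 → p2)) → (((p1 → p1) ∨ p1) ∧ (p1 → p2)))) = 2/7 ∨ 1 = 1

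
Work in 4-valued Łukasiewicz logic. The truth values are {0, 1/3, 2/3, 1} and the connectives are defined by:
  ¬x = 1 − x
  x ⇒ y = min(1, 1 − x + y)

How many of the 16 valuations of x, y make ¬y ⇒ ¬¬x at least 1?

x = 0, y = 0 ↦ 0  <
x = 0, y = 1/3 ↦ 1/3  <
x = 0, y = 2/3 ↦ 2/3  <
x = 0, y = 1 ↦ 1  ≥
x = 1/3, y = 0 ↦ 1/3  <
x = 1/3, y = 1/3 ↦ 2/3  <
x = 1/3, y = 2/3 ↦ 1  ≥
x = 1/3, y = 1 ↦ 1  ≥
x = 2/3, y = 0 ↦ 2/3  <
x = 2/3, y = 1/3 ↦ 1  ≥
x = 2/3, y = 2/3 ↦ 1  ≥
x = 2/3, y = 1 ↦ 1  ≥
x = 1, y = 0 ↦ 1  ≥
x = 1, y = 1/3 ↦ 1  ≥
x = 1, y = 2/3 ↦ 1  ≥
x = 1, y = 1 ↦ 1  ≥
So 10 of the 16 assignments meet the threshold.

10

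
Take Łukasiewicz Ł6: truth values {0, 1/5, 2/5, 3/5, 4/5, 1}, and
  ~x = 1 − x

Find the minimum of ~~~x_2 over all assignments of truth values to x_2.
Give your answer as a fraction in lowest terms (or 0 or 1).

Take x_2 = 1:
~x_2 = ~1 = 0
~~x_2 = ~0 = 1
~~~x_2 = ~1 = 0
No assignment yields a value below 0, so this is the minimum.

0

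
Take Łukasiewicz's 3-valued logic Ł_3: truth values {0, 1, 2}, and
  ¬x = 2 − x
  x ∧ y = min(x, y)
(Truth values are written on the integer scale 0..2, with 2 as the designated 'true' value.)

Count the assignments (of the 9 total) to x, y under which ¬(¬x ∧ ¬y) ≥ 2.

x = 0, y = 0 ↦ 0  <
x = 0, y = 1 ↦ 1  <
x = 0, y = 2 ↦ 2  ≥
x = 1, y = 0 ↦ 1  <
x = 1, y = 1 ↦ 1  <
x = 1, y = 2 ↦ 2  ≥
x = 2, y = 0 ↦ 2  ≥
x = 2, y = 1 ↦ 2  ≥
x = 2, y = 2 ↦ 2  ≥
So 5 of the 9 assignments meet the threshold.

5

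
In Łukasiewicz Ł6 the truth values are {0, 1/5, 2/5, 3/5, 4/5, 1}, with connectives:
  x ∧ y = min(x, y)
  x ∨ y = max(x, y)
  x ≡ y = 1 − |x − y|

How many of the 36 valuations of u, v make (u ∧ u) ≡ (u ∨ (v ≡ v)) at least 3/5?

value 1: 6 assignments (counts)
value 4/5: 6 assignments (counts)
value 3/5: 6 assignments (counts)
value 2/5: 6 assignments
value 1/5: 6 assignments
value 0: 6 assignments
So 18 of the 36 assignments meet the threshold.

18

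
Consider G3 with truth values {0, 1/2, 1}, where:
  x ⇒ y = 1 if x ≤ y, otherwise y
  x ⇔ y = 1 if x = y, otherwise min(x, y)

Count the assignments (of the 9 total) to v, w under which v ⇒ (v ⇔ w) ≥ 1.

6

v = 0, w = 0 ↦ 1  ≥
v = 0, w = 1/2 ↦ 1  ≥
v = 0, w = 1 ↦ 1  ≥
v = 1/2, w = 0 ↦ 0  <
v = 1/2, w = 1/2 ↦ 1  ≥
v = 1/2, w = 1 ↦ 1  ≥
v = 1, w = 0 ↦ 0  <
v = 1, w = 1/2 ↦ 1/2  <
v = 1, w = 1 ↦ 1  ≥
So 6 of the 9 assignments meet the threshold.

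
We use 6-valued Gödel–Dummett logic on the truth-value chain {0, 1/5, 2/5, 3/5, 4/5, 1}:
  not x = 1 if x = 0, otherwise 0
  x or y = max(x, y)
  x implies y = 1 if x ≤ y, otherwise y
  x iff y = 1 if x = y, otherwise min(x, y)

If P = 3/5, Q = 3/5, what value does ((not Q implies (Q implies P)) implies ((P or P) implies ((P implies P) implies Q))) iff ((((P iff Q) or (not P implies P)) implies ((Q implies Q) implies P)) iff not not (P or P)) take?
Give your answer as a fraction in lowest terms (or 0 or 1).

not Q = not 3/5 = 0
Q implies P = 3/5 implies 3/5 = 1
not Q implies (Q implies P) = 0 implies 1 = 1
P or P = 3/5 or 3/5 = 3/5
P implies P = 3/5 implies 3/5 = 1
(P implies P) implies Q = 1 implies 3/5 = 3/5
(P or P) implies ((P implies P) implies Q) = 3/5 implies 3/5 = 1
(not Q implies (Q implies P)) implies ((P or P) implies ((P implies P) implies Q)) = 1 implies 1 = 1
P iff Q = 3/5 iff 3/5 = 1
not P = not 3/5 = 0
not P implies P = 0 implies 3/5 = 1
(P iff Q) or (not P implies P) = 1 or 1 = 1
Q implies Q = 3/5 implies 3/5 = 1
(Q implies Q) implies P = 1 implies 3/5 = 3/5
((P iff Q) or (not P implies P)) implies ((Q implies Q) implies P) = 1 implies 3/5 = 3/5
P or P = 3/5 or 3/5 = 3/5
not (P or P) = not 3/5 = 0
not not (P or P) = not 0 = 1
(((P iff Q) or (not P implies P)) implies ((Q implies Q) implies P)) iff not not (P or P) = 3/5 iff 1 = 3/5
((not Q implies (Q implies P)) implies ((P or P) implies ((P implies P) implies Q))) iff ((((P iff Q) or (not P implies P)) implies ((Q implies Q) implies P)) iff not not (P or P)) = 1 iff 3/5 = 3/5

3/5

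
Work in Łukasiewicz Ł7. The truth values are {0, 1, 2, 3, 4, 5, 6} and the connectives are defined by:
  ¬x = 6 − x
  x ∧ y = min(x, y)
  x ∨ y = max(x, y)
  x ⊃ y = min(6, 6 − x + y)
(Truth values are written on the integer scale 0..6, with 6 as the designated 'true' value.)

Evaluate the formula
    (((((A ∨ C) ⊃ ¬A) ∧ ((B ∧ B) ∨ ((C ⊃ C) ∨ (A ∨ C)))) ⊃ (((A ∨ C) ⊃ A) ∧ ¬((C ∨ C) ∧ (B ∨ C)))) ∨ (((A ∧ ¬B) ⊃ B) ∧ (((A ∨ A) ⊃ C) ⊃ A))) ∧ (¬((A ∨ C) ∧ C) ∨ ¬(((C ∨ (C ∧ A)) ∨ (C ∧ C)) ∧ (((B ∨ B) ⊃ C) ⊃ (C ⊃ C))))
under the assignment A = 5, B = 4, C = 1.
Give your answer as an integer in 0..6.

5

A ∨ C = 5 ∨ 1 = 5
¬A = ¬5 = 1
(A ∨ C) ⊃ ¬A = 5 ⊃ 1 = 2
B ∧ B = 4 ∧ 4 = 4
C ⊃ C = 1 ⊃ 1 = 6
A ∨ C = 5 ∨ 1 = 5
(C ⊃ C) ∨ (A ∨ C) = 6 ∨ 5 = 6
(B ∧ B) ∨ ((C ⊃ C) ∨ (A ∨ C)) = 4 ∨ 6 = 6
((A ∨ C) ⊃ ¬A) ∧ ((B ∧ B) ∨ ((C ⊃ C) ∨ (A ∨ C))) = 2 ∧ 6 = 2
A ∨ C = 5 ∨ 1 = 5
(A ∨ C) ⊃ A = 5 ⊃ 5 = 6
C ∨ C = 1 ∨ 1 = 1
B ∨ C = 4 ∨ 1 = 4
(C ∨ C) ∧ (B ∨ C) = 1 ∧ 4 = 1
¬((C ∨ C) ∧ (B ∨ C)) = ¬1 = 5
((A ∨ C) ⊃ A) ∧ ¬((C ∨ C) ∧ (B ∨ C)) = 6 ∧ 5 = 5
(((A ∨ C) ⊃ ¬A) ∧ ((B ∧ B) ∨ ((C ⊃ C) ∨ (A ∨ C)))) ⊃ (((A ∨ C) ⊃ A) ∧ ¬((C ∨ C) ∧ (B ∨ C))) = 2 ⊃ 5 = 6
¬B = ¬4 = 2
A ∧ ¬B = 5 ∧ 2 = 2
(A ∧ ¬B) ⊃ B = 2 ⊃ 4 = 6
A ∨ A = 5 ∨ 5 = 5
(A ∨ A) ⊃ C = 5 ⊃ 1 = 2
((A ∨ A) ⊃ C) ⊃ A = 2 ⊃ 5 = 6
((A ∧ ¬B) ⊃ B) ∧ (((A ∨ A) ⊃ C) ⊃ A) = 6 ∧ 6 = 6
((((A ∨ C) ⊃ ¬A) ∧ ((B ∧ B) ∨ ((C ⊃ C) ∨ (A ∨ C)))) ⊃ (((A ∨ C) ⊃ A) ∧ ¬((C ∨ C) ∧ (B ∨ C)))) ∨ (((A ∧ ¬B) ⊃ B) ∧ (((A ∨ A) ⊃ C) ⊃ A)) = 6 ∨ 6 = 6
A ∨ C = 5 ∨ 1 = 5
(A ∨ C) ∧ C = 5 ∧ 1 = 1
¬((A ∨ C) ∧ C) = ¬1 = 5
C ∧ A = 1 ∧ 5 = 1
C ∨ (C ∧ A) = 1 ∨ 1 = 1
C ∧ C = 1 ∧ 1 = 1
(C ∨ (C ∧ A)) ∨ (C ∧ C) = 1 ∨ 1 = 1
B ∨ B = 4 ∨ 4 = 4
(B ∨ B) ⊃ C = 4 ⊃ 1 = 3
C ⊃ C = 1 ⊃ 1 = 6
((B ∨ B) ⊃ C) ⊃ (C ⊃ C) = 3 ⊃ 6 = 6
((C ∨ (C ∧ A)) ∨ (C ∧ C)) ∧ (((B ∨ B) ⊃ C) ⊃ (C ⊃ C)) = 1 ∧ 6 = 1
¬(((C ∨ (C ∧ A)) ∨ (C ∧ C)) ∧ (((B ∨ B) ⊃ C) ⊃ (C ⊃ C))) = ¬1 = 5
¬((A ∨ C) ∧ C) ∨ ¬(((C ∨ (C ∧ A)) ∨ (C ∧ C)) ∧ (((B ∨ B) ⊃ C) ⊃ (C ⊃ C))) = 5 ∨ 5 = 5
(((((A ∨ C) ⊃ ¬A) ∧ ((B ∧ B) ∨ ((C ⊃ C) ∨ (A ∨ C)))) ⊃ (((A ∨ C) ⊃ A) ∧ ¬((C ∨ C) ∧ (B ∨ C)))) ∨ (((A ∧ ¬B) ⊃ B) ∧ (((A ∨ A) ⊃ C) ⊃ A))) ∧ (¬((A ∨ C) ∧ C) ∨ ¬(((C ∨ (C ∧ A)) ∨ (C ∧ C)) ∧ (((B ∨ B) ⊃ C) ⊃ (C ⊃ C)))) = 6 ∧ 5 = 5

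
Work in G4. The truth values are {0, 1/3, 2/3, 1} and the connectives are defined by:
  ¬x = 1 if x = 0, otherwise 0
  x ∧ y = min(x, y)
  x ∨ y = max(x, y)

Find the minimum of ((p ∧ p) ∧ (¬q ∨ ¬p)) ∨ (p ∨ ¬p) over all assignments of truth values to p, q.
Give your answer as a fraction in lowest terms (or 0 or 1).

1/3

Take p = 1/3, q = 0:
p ∧ p = 1/3 ∧ 1/3 = 1/3
¬q = ¬0 = 1
¬p = ¬1/3 = 0
¬q ∨ ¬p = 1 ∨ 0 = 1
(p ∧ p) ∧ (¬q ∨ ¬p) = 1/3 ∧ 1 = 1/3
¬p = ¬1/3 = 0
p ∨ ¬p = 1/3 ∨ 0 = 1/3
((p ∧ p) ∧ (¬q ∨ ¬p)) ∨ (p ∨ ¬p) = 1/3 ∨ 1/3 = 1/3
No assignment yields a value below 1/3, so this is the minimum.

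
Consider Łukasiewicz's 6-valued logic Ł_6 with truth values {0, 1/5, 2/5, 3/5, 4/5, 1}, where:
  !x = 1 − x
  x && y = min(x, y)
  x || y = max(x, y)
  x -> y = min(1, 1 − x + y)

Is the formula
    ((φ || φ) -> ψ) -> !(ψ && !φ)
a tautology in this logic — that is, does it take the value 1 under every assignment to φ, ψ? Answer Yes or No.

Counterexample: take φ = 0, ψ = 1/5.
φ || φ = 0 || 0 = 0
(φ || φ) -> ψ = 0 -> 1/5 = 1
!φ = !0 = 1
ψ && !φ = 1/5 && 1 = 1/5
!(ψ && !φ) = !1/5 = 4/5
((φ || φ) -> ψ) -> !(ψ && !φ) = 1 -> 4/5 = 4/5
This gives 4/5 ≠ 1.

No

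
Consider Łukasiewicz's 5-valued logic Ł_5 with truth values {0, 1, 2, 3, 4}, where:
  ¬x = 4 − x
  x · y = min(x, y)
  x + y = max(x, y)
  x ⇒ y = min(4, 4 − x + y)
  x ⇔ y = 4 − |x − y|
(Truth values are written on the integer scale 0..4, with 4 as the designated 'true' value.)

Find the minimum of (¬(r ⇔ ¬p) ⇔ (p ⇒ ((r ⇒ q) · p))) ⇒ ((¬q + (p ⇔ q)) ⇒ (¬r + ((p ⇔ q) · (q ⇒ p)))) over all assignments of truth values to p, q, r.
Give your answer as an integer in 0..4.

1

Take p = 3, q = 0, r = 3:
¬p = ¬3 = 1
r ⇔ ¬p = 3 ⇔ 1 = 2
¬(r ⇔ ¬p) = ¬2 = 2
r ⇒ q = 3 ⇒ 0 = 1
(r ⇒ q) · p = 1 · 3 = 1
p ⇒ ((r ⇒ q) · p) = 3 ⇒ 1 = 2
¬(r ⇔ ¬p) ⇔ (p ⇒ ((r ⇒ q) · p)) = 2 ⇔ 2 = 4
¬q = ¬0 = 4
p ⇔ q = 3 ⇔ 0 = 1
¬q + (p ⇔ q) = 4 + 1 = 4
¬r = ¬3 = 1
p ⇔ q = 3 ⇔ 0 = 1
q ⇒ p = 0 ⇒ 3 = 4
(p ⇔ q) · (q ⇒ p) = 1 · 4 = 1
¬r + ((p ⇔ q) · (q ⇒ p)) = 1 + 1 = 1
(¬q + (p ⇔ q)) ⇒ (¬r + ((p ⇔ q) · (q ⇒ p))) = 4 ⇒ 1 = 1
(¬(r ⇔ ¬p) ⇔ (p ⇒ ((r ⇒ q) · p))) ⇒ ((¬q + (p ⇔ q)) ⇒ (¬r + ((p ⇔ q) · (q ⇒ p)))) = 4 ⇒ 1 = 1
No assignment yields a value below 1, so this is the minimum.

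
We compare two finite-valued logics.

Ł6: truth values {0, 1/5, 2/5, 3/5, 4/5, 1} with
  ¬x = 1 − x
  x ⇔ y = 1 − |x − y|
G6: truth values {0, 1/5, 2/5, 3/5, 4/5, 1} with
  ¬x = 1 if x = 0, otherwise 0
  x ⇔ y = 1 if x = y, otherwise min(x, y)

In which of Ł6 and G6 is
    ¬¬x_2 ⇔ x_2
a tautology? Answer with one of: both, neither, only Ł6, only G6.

In Ł6: every assignment gives 1 — tautology.
In G6: at x_2 = 1/5 the value is 1/5 — not a tautology.

only Ł6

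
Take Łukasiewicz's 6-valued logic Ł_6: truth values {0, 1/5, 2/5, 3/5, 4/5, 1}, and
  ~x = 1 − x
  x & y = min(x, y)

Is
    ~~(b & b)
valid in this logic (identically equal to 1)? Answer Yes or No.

Counterexample: take b = 0.
b & b = 0 & 0 = 0
~(b & b) = ~0 = 1
~~(b & b) = ~1 = 0
This gives 0 ≠ 1.

No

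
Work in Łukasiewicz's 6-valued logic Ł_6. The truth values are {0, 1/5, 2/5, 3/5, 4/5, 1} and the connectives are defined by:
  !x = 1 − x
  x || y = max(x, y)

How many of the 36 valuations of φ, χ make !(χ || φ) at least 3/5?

9

value 1: 1 assignment (counts)
value 4/5: 3 assignments (counts)
value 3/5: 5 assignments (counts)
value 2/5: 7 assignments
value 1/5: 9 assignments
value 0: 11 assignments
So 9 of the 36 assignments meet the threshold.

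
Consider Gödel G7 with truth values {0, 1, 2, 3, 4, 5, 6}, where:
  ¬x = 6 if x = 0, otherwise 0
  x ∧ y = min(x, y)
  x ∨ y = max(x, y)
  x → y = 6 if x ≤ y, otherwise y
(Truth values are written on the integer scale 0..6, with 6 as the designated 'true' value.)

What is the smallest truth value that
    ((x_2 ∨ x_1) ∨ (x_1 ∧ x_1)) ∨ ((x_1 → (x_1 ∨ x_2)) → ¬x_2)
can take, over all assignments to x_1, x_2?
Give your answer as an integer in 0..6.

Take x_1 = 0, x_2 = 1:
x_2 ∨ x_1 = 1 ∨ 0 = 1
x_1 ∧ x_1 = 0 ∧ 0 = 0
(x_2 ∨ x_1) ∨ (x_1 ∧ x_1) = 1 ∨ 0 = 1
x_1 ∨ x_2 = 0 ∨ 1 = 1
x_1 → (x_1 ∨ x_2) = 0 → 1 = 6
¬x_2 = ¬1 = 0
(x_1 → (x_1 ∨ x_2)) → ¬x_2 = 6 → 0 = 0
((x_2 ∨ x_1) ∨ (x_1 ∧ x_1)) ∨ ((x_1 → (x_1 ∨ x_2)) → ¬x_2) = 1 ∨ 0 = 1
No assignment yields a value below 1, so this is the minimum.

1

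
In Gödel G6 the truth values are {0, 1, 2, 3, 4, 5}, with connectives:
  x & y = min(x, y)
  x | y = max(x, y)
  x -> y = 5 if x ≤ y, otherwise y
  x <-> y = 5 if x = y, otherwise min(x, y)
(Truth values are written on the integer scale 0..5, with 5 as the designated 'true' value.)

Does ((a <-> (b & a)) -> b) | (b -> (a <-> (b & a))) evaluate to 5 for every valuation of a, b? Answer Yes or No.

At a = 4, b = 2, for instance:
b & a = 2 & 4 = 2
a <-> (b & a) = 4 <-> 2 = 2
(a <-> (b & a)) -> b = 2 -> 2 = 5
b -> (a <-> (b & a)) = 2 -> 2 = 5
((a <-> (b & a)) -> b) | (b -> (a <-> (b & a))) = 5 | 5 = 5
and checking the remaining 35 assignments likewise gives ≥ 5 in every case.

Yes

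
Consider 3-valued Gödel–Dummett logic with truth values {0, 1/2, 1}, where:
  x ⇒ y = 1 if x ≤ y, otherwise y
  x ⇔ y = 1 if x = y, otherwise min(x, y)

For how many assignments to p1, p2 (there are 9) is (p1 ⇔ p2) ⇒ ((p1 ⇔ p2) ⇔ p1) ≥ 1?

7

p1 = 0, p2 = 0 ↦ 0  <
p1 = 0, p2 = 1/2 ↦ 1  ≥
p1 = 0, p2 = 1 ↦ 1  ≥
p1 = 1/2, p2 = 0 ↦ 1  ≥
p1 = 1/2, p2 = 1/2 ↦ 1/2  <
p1 = 1/2, p2 = 1 ↦ 1  ≥
p1 = 1, p2 = 0 ↦ 1  ≥
p1 = 1, p2 = 1/2 ↦ 1  ≥
p1 = 1, p2 = 1 ↦ 1  ≥
So 7 of the 9 assignments meet the threshold.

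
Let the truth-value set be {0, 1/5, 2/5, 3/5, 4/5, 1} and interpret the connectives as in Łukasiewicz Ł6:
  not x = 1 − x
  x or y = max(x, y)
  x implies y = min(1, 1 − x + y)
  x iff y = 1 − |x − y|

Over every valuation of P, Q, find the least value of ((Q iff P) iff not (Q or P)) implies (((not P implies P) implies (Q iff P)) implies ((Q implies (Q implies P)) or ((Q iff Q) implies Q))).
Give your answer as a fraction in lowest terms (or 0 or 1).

4/5

Take P = 0, Q = 3/5:
Q iff P = 3/5 iff 0 = 2/5
Q or P = 3/5 or 0 = 3/5
not (Q or P) = not 3/5 = 2/5
(Q iff P) iff not (Q or P) = 2/5 iff 2/5 = 1
not P = not 0 = 1
not P implies P = 1 implies 0 = 0
Q iff P = 3/5 iff 0 = 2/5
(not P implies P) implies (Q iff P) = 0 implies 2/5 = 1
Q implies P = 3/5 implies 0 = 2/5
Q implies (Q implies P) = 3/5 implies 2/5 = 4/5
Q iff Q = 3/5 iff 3/5 = 1
(Q iff Q) implies Q = 1 implies 3/5 = 3/5
(Q implies (Q implies P)) or ((Q iff Q) implies Q) = 4/5 or 3/5 = 4/5
((not P implies P) implies (Q iff P)) implies ((Q implies (Q implies P)) or ((Q iff Q) implies Q)) = 1 implies 4/5 = 4/5
((Q iff P) iff not (Q or P)) implies (((not P implies P) implies (Q iff P)) implies ((Q implies (Q implies P)) or ((Q iff Q) implies Q))) = 1 implies 4/5 = 4/5
No assignment yields a value below 4/5, so this is the minimum.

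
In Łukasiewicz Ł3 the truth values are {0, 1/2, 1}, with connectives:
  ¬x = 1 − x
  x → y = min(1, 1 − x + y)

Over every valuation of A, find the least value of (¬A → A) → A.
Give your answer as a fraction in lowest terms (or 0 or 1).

1/2

Take A = 1/2:
¬A = ¬1/2 = 1/2
¬A → A = 1/2 → 1/2 = 1
(¬A → A) → A = 1 → 1/2 = 1/2
No assignment yields a value below 1/2, so this is the minimum.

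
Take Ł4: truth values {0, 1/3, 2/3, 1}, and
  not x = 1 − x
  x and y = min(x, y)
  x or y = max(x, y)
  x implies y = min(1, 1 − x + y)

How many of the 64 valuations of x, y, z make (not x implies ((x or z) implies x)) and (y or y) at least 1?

12

value 1: 12 assignments (counts)
value 2/3: 16 assignments
value 1/3: 17 assignments
value 0: 19 assignments
So 12 of the 64 assignments meet the threshold.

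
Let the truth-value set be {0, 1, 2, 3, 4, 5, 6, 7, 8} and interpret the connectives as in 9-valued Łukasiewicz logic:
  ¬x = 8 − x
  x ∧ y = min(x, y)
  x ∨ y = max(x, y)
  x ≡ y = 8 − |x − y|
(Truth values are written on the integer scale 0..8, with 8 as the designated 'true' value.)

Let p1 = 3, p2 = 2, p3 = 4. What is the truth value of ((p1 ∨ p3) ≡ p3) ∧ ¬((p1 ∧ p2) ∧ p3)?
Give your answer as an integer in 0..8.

p1 ∨ p3 = 3 ∨ 4 = 4
(p1 ∨ p3) ≡ p3 = 4 ≡ 4 = 8
p1 ∧ p2 = 3 ∧ 2 = 2
(p1 ∧ p2) ∧ p3 = 2 ∧ 4 = 2
¬((p1 ∧ p2) ∧ p3) = ¬2 = 6
((p1 ∨ p3) ≡ p3) ∧ ¬((p1 ∧ p2) ∧ p3) = 8 ∧ 6 = 6

6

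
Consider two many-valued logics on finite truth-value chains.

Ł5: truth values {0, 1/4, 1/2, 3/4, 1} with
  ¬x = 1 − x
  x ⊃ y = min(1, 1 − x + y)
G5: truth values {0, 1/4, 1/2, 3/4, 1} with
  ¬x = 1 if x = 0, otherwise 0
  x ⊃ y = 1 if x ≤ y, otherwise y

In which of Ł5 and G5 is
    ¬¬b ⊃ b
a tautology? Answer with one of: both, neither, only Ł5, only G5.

In Ł5: every assignment gives 1 — tautology.
In G5: at b = 1/4 the value is 1/4 — not a tautology.

only Ł5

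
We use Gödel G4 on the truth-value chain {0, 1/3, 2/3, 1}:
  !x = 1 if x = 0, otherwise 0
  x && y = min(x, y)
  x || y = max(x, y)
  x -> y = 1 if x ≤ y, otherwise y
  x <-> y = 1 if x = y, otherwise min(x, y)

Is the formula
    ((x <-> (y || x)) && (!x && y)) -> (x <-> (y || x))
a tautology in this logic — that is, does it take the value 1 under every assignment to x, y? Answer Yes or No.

x = 0, y = 0 ↦ 1
x = 0, y = 1/3 ↦ 1
x = 0, y = 2/3 ↦ 1
x = 0, y = 1 ↦ 1
x = 1/3, y = 0 ↦ 1
x = 1/3, y = 1/3 ↦ 1
x = 1/3, y = 2/3 ↦ 1
x = 1/3, y = 1 ↦ 1
x = 2/3, y = 0 ↦ 1
x = 2/3, y = 1/3 ↦ 1
x = 2/3, y = 2/3 ↦ 1
x = 2/3, y = 1 ↦ 1
x = 1, y = 0 ↦ 1
x = 1, y = 1/3 ↦ 1
x = 1, y = 2/3 ↦ 1
x = 1, y = 1 ↦ 1
Every assignment gives a value ≥ 1.

Yes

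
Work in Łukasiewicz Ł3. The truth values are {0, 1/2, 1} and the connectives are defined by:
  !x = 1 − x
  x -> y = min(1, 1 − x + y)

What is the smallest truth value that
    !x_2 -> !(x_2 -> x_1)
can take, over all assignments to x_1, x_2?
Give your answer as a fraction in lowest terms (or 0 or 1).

0

Take x_1 = 0, x_2 = 0:
!x_2 = !0 = 1
x_2 -> x_1 = 0 -> 0 = 1
!(x_2 -> x_1) = !1 = 0
!x_2 -> !(x_2 -> x_1) = 1 -> 0 = 0
No assignment yields a value below 0, so this is the minimum.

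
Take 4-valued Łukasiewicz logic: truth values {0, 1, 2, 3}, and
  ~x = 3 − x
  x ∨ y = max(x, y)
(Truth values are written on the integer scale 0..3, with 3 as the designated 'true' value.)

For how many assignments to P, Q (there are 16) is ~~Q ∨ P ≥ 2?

12

P = 0, Q = 0 ↦ 0  <
P = 0, Q = 1 ↦ 1  <
P = 0, Q = 2 ↦ 2  ≥
P = 0, Q = 3 ↦ 3  ≥
P = 1, Q = 0 ↦ 1  <
P = 1, Q = 1 ↦ 1  <
P = 1, Q = 2 ↦ 2  ≥
P = 1, Q = 3 ↦ 3  ≥
P = 2, Q = 0 ↦ 2  ≥
P = 2, Q = 1 ↦ 2  ≥
P = 2, Q = 2 ↦ 2  ≥
P = 2, Q = 3 ↦ 3  ≥
P = 3, Q = 0 ↦ 3  ≥
P = 3, Q = 1 ↦ 3  ≥
P = 3, Q = 2 ↦ 3  ≥
P = 3, Q = 3 ↦ 3  ≥
So 12 of the 16 assignments meet the threshold.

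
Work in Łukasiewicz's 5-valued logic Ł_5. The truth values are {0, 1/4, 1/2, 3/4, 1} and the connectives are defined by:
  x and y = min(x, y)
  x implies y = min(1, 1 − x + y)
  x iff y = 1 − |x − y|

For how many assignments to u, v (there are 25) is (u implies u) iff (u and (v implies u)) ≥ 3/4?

value 1: 5 assignments (counts)
value 3/4: 5 assignments (counts)
value 1/2: 5 assignments
value 1/4: 5 assignments
value 0: 5 assignments
So 10 of the 25 assignments meet the threshold.

10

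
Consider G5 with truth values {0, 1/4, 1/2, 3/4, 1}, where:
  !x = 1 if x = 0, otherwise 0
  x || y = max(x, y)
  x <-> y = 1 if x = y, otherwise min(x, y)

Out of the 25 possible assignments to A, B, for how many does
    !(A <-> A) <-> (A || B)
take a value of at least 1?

value 1: 1 assignment (counts)
value 0: 24 assignments
So 1 of the 25 assignments meets the threshold.

1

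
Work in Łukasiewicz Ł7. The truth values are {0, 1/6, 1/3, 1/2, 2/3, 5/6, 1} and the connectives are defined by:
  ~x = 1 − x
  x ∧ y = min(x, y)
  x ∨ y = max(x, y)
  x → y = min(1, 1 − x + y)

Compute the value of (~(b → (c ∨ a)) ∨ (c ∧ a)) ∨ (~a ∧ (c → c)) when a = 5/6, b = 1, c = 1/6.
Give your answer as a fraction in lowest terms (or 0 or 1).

c ∨ a = 1/6 ∨ 5/6 = 5/6
b → (c ∨ a) = 1 → 5/6 = 5/6
~(b → (c ∨ a)) = ~5/6 = 1/6
c ∧ a = 1/6 ∧ 5/6 = 1/6
~(b → (c ∨ a)) ∨ (c ∧ a) = 1/6 ∨ 1/6 = 1/6
~a = ~5/6 = 1/6
c → c = 1/6 → 1/6 = 1
~a ∧ (c → c) = 1/6 ∧ 1 = 1/6
(~(b → (c ∨ a)) ∨ (c ∧ a)) ∨ (~a ∧ (c → c)) = 1/6 ∨ 1/6 = 1/6

1/6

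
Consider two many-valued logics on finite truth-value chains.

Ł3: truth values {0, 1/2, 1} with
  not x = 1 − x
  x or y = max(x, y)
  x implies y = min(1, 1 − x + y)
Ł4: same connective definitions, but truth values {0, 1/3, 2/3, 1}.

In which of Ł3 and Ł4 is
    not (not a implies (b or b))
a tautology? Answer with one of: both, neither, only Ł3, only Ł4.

In Ł3: at a = 0, b = 1/2 the value is 1/2 — not a tautology.
In Ł4: at a = 0, b = 1/3 the value is 2/3 — not a tautology.

neither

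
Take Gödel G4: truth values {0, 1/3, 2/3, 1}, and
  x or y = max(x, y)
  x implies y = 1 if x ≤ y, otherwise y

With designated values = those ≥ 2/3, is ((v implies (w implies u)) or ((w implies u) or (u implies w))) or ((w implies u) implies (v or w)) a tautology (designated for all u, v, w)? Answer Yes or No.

Yes

At u = 2/3, v = 2/3, w = 1/3, for instance:
w implies u = 1/3 implies 2/3 = 1
v implies (w implies u) = 2/3 implies 1 = 1
w implies u = 1/3 implies 2/3 = 1
u implies w = 2/3 implies 1/3 = 1/3
(w implies u) or (u implies w) = 1 or 1/3 = 1
(v implies (w implies u)) or ((w implies u) or (u implies w)) = 1 or 1 = 1
w implies u = 1/3 implies 2/3 = 1
v or w = 2/3 or 1/3 = 2/3
(w implies u) implies (v or w) = 1 implies 2/3 = 2/3
((v implies (w implies u)) or ((w implies u) or (u implies w))) or ((w implies u) implies (v or w)) = 1 or 2/3 = 1
and checking the remaining 63 assignments likewise gives ≥ 2/3 in every case.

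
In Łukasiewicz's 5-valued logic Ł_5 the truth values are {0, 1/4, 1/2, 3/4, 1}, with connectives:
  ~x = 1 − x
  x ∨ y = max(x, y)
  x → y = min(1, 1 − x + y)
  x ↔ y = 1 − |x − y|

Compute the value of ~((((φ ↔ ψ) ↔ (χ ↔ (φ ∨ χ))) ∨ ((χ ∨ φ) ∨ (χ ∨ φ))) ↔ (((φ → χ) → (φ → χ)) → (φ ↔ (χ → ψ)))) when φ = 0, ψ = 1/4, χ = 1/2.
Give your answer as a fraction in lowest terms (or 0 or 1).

φ ↔ ψ = 0 ↔ 1/4 = 3/4
φ ∨ χ = 0 ∨ 1/2 = 1/2
χ ↔ (φ ∨ χ) = 1/2 ↔ 1/2 = 1
(φ ↔ ψ) ↔ (χ ↔ (φ ∨ χ)) = 3/4 ↔ 1 = 3/4
χ ∨ φ = 1/2 ∨ 0 = 1/2
χ ∨ φ = 1/2 ∨ 0 = 1/2
(χ ∨ φ) ∨ (χ ∨ φ) = 1/2 ∨ 1/2 = 1/2
((φ ↔ ψ) ↔ (χ ↔ (φ ∨ χ))) ∨ ((χ ∨ φ) ∨ (χ ∨ φ)) = 3/4 ∨ 1/2 = 3/4
φ → χ = 0 → 1/2 = 1
φ → χ = 0 → 1/2 = 1
(φ → χ) → (φ → χ) = 1 → 1 = 1
χ → ψ = 1/2 → 1/4 = 3/4
φ ↔ (χ → ψ) = 0 ↔ 3/4 = 1/4
((φ → χ) → (φ → χ)) → (φ ↔ (χ → ψ)) = 1 → 1/4 = 1/4
(((φ ↔ ψ) ↔ (χ ↔ (φ ∨ χ))) ∨ ((χ ∨ φ) ∨ (χ ∨ φ))) ↔ (((φ → χ) → (φ → χ)) → (φ ↔ (χ → ψ))) = 3/4 ↔ 1/4 = 1/2
~((((φ ↔ ψ) ↔ (χ ↔ (φ ∨ χ))) ∨ ((χ ∨ φ) ∨ (χ ∨ φ))) ↔ (((φ → χ) → (φ → χ)) → (φ ↔ (χ → ψ)))) = ~1/2 = 1/2

1/2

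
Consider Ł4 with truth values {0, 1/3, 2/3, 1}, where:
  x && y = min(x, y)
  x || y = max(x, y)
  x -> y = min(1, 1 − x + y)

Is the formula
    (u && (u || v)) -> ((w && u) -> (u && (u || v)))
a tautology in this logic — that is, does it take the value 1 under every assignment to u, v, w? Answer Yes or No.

Yes

At u = 2/3, v = 1/3, w = 1, for instance:
u || v = 2/3 || 1/3 = 2/3
u && (u || v) = 2/3 && 2/3 = 2/3
w && u = 1 && 2/3 = 2/3
(w && u) -> (u && (u || v)) = 2/3 -> 2/3 = 1
(u && (u || v)) -> ((w && u) -> (u && (u || v))) = 2/3 -> 1 = 1
and checking the remaining 63 assignments likewise gives ≥ 1 in every case.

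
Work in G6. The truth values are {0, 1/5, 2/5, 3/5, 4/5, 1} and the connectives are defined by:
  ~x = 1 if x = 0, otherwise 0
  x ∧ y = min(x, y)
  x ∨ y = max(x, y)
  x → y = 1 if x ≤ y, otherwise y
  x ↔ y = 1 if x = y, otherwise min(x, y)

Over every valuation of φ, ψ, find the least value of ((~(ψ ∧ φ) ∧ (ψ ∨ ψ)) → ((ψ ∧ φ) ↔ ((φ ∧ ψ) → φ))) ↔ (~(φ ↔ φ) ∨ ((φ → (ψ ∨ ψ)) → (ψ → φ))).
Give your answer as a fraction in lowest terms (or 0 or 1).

1/5

Take φ = 1/5, ψ = 2/5:
ψ ∧ φ = 2/5 ∧ 1/5 = 1/5
~(ψ ∧ φ) = ~1/5 = 0
ψ ∨ ψ = 2/5 ∨ 2/5 = 2/5
~(ψ ∧ φ) ∧ (ψ ∨ ψ) = 0 ∧ 2/5 = 0
ψ ∧ φ = 2/5 ∧ 1/5 = 1/5
φ ∧ ψ = 1/5 ∧ 2/5 = 1/5
(φ ∧ ψ) → φ = 1/5 → 1/5 = 1
(ψ ∧ φ) ↔ ((φ ∧ ψ) → φ) = 1/5 ↔ 1 = 1/5
(~(ψ ∧ φ) ∧ (ψ ∨ ψ)) → ((ψ ∧ φ) ↔ ((φ ∧ ψ) → φ)) = 0 → 1/5 = 1
φ ↔ φ = 1/5 ↔ 1/5 = 1
~(φ ↔ φ) = ~1 = 0
ψ ∨ ψ = 2/5 ∨ 2/5 = 2/5
φ → (ψ ∨ ψ) = 1/5 → 2/5 = 1
ψ → φ = 2/5 → 1/5 = 1/5
(φ → (ψ ∨ ψ)) → (ψ → φ) = 1 → 1/5 = 1/5
~(φ ↔ φ) ∨ ((φ → (ψ ∨ ψ)) → (ψ → φ)) = 0 ∨ 1/5 = 1/5
((~(ψ ∧ φ) ∧ (ψ ∨ ψ)) → ((ψ ∧ φ) ↔ ((φ ∧ ψ) → φ))) ↔ (~(φ ↔ φ) ∨ ((φ → (ψ ∨ ψ)) → (ψ → φ))) = 1 ↔ 1/5 = 1/5
No assignment yields a value below 1/5, so this is the minimum.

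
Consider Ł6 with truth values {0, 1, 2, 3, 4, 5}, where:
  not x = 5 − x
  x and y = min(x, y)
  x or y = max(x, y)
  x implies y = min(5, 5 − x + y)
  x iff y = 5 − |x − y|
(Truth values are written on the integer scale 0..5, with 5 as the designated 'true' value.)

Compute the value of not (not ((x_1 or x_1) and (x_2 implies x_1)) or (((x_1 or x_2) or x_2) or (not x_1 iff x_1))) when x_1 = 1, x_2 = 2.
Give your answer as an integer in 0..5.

x_1 or x_1 = 1 or 1 = 1
x_2 implies x_1 = 2 implies 1 = 4
(x_1 or x_1) and (x_2 implies x_1) = 1 and 4 = 1
not ((x_1 or x_1) and (x_2 implies x_1)) = not 1 = 4
x_1 or x_2 = 1 or 2 = 2
(x_1 or x_2) or x_2 = 2 or 2 = 2
not x_1 = not 1 = 4
not x_1 iff x_1 = 4 iff 1 = 2
((x_1 or x_2) or x_2) or (not x_1 iff x_1) = 2 or 2 = 2
not ((x_1 or x_1) and (x_2 implies x_1)) or (((x_1 or x_2) or x_2) or (not x_1 iff x_1)) = 4 or 2 = 4
not (not ((x_1 or x_1) and (x_2 implies x_1)) or (((x_1 or x_2) or x_2) or (not x_1 iff x_1))) = not 4 = 1

1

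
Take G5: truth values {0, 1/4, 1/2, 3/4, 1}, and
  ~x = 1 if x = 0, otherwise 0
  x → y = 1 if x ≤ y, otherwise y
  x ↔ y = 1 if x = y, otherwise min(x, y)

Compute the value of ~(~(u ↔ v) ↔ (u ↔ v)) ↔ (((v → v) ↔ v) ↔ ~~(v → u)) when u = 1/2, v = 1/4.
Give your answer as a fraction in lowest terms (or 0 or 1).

u ↔ v = 1/2 ↔ 1/4 = 1/4
~(u ↔ v) = ~1/4 = 0
u ↔ v = 1/2 ↔ 1/4 = 1/4
~(u ↔ v) ↔ (u ↔ v) = 0 ↔ 1/4 = 0
~(~(u ↔ v) ↔ (u ↔ v)) = ~0 = 1
v → v = 1/4 → 1/4 = 1
(v → v) ↔ v = 1 ↔ 1/4 = 1/4
v → u = 1/4 → 1/2 = 1
~(v → u) = ~1 = 0
~~(v → u) = ~0 = 1
((v → v) ↔ v) ↔ ~~(v → u) = 1/4 ↔ 1 = 1/4
~(~(u ↔ v) ↔ (u ↔ v)) ↔ (((v → v) ↔ v) ↔ ~~(v → u)) = 1 ↔ 1/4 = 1/4

1/4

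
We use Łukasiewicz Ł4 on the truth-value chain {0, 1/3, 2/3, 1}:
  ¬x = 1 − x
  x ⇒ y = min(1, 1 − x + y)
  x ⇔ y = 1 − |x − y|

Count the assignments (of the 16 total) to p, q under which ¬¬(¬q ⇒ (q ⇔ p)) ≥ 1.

12

p = 0, q = 0 ↦ 1  ≥
p = 0, q = 1/3 ↦ 1  ≥
p = 0, q = 2/3 ↦ 1  ≥
p = 0, q = 1 ↦ 1  ≥
p = 1/3, q = 0 ↦ 2/3  <
p = 1/3, q = 1/3 ↦ 1  ≥
p = 1/3, q = 2/3 ↦ 1  ≥
p = 1/3, q = 1 ↦ 1  ≥
p = 2/3, q = 0 ↦ 1/3  <
p = 2/3, q = 1/3 ↦ 1  ≥
p = 2/3, q = 2/3 ↦ 1  ≥
p = 2/3, q = 1 ↦ 1  ≥
p = 1, q = 0 ↦ 0  <
p = 1, q = 1/3 ↦ 2/3  <
p = 1, q = 2/3 ↦ 1  ≥
p = 1, q = 1 ↦ 1  ≥
So 12 of the 16 assignments meet the threshold.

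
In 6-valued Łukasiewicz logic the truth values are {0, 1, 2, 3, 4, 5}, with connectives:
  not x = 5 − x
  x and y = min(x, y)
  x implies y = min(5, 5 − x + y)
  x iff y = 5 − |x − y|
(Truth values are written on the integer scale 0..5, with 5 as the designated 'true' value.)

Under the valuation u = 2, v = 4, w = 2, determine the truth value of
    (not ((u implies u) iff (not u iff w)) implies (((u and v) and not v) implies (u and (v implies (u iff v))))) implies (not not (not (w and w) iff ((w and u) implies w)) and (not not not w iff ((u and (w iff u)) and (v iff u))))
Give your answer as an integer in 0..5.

u implies u = 2 implies 2 = 5
not u = not 2 = 3
not u iff w = 3 iff 2 = 4
(u implies u) iff (not u iff w) = 5 iff 4 = 4
not ((u implies u) iff (not u iff w)) = not 4 = 1
u and v = 2 and 4 = 2
not v = not 4 = 1
(u and v) and not v = 2 and 1 = 1
u iff v = 2 iff 4 = 3
v implies (u iff v) = 4 implies 3 = 4
u and (v implies (u iff v)) = 2 and 4 = 2
((u and v) and not v) implies (u and (v implies (u iff v))) = 1 implies 2 = 5
not ((u implies u) iff (not u iff w)) implies (((u and v) and not v) implies (u and (v implies (u iff v)))) = 1 implies 5 = 5
w and w = 2 and 2 = 2
not (w and w) = not 2 = 3
w and u = 2 and 2 = 2
(w and u) implies w = 2 implies 2 = 5
not (w and w) iff ((w and u) implies w) = 3 iff 5 = 3
not (not (w and w) iff ((w and u) implies w)) = not 3 = 2
not not (not (w and w) iff ((w and u) implies w)) = not 2 = 3
not w = not 2 = 3
not not w = not 3 = 2
not not not w = not 2 = 3
w iff u = 2 iff 2 = 5
u and (w iff u) = 2 and 5 = 2
v iff u = 4 iff 2 = 3
(u and (w iff u)) and (v iff u) = 2 and 3 = 2
not not not w iff ((u and (w iff u)) and (v iff u)) = 3 iff 2 = 4
not not (not (w and w) iff ((w and u) implies w)) and (not not not w iff ((u and (w iff u)) and (v iff u))) = 3 and 4 = 3
(not ((u implies u) iff (not u iff w)) implies (((u and v) and not v) implies (u and (v implies (u iff v))))) implies (not not (not (w and w) iff ((w and u) implies w)) and (not not not w iff ((u and (w iff u)) and (v iff u)))) = 5 implies 3 = 3

3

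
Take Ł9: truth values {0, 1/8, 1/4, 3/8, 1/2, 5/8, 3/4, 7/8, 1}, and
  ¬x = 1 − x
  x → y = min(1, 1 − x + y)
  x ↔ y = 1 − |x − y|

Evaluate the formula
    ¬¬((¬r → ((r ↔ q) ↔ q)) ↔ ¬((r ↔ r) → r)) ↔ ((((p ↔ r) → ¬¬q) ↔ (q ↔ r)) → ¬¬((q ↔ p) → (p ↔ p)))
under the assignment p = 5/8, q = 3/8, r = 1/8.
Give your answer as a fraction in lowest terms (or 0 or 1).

¬r = ¬1/8 = 7/8
r ↔ q = 1/8 ↔ 3/8 = 3/4
(r ↔ q) ↔ q = 3/4 ↔ 3/8 = 5/8
¬r → ((r ↔ q) ↔ q) = 7/8 → 5/8 = 3/4
r ↔ r = 1/8 ↔ 1/8 = 1
(r ↔ r) → r = 1 → 1/8 = 1/8
¬((r ↔ r) → r) = ¬1/8 = 7/8
(¬r → ((r ↔ q) ↔ q)) ↔ ¬((r ↔ r) → r) = 3/4 ↔ 7/8 = 7/8
¬((¬r → ((r ↔ q) ↔ q)) ↔ ¬((r ↔ r) → r)) = ¬7/8 = 1/8
¬¬((¬r → ((r ↔ q) ↔ q)) ↔ ¬((r ↔ r) → r)) = ¬1/8 = 7/8
p ↔ r = 5/8 ↔ 1/8 = 1/2
¬q = ¬3/8 = 5/8
¬¬q = ¬5/8 = 3/8
(p ↔ r) → ¬¬q = 1/2 → 3/8 = 7/8
q ↔ r = 3/8 ↔ 1/8 = 3/4
((p ↔ r) → ¬¬q) ↔ (q ↔ r) = 7/8 ↔ 3/4 = 7/8
q ↔ p = 3/8 ↔ 5/8 = 3/4
p ↔ p = 5/8 ↔ 5/8 = 1
(q ↔ p) → (p ↔ p) = 3/4 → 1 = 1
¬((q ↔ p) → (p ↔ p)) = ¬1 = 0
¬¬((q ↔ p) → (p ↔ p)) = ¬0 = 1
(((p ↔ r) → ¬¬q) ↔ (q ↔ r)) → ¬¬((q ↔ p) → (p ↔ p)) = 7/8 → 1 = 1
¬¬((¬r → ((r ↔ q) ↔ q)) ↔ ¬((r ↔ r) → r)) ↔ ((((p ↔ r) → ¬¬q) ↔ (q ↔ r)) → ¬¬((q ↔ p) → (p ↔ p))) = 7/8 ↔ 1 = 7/8

7/8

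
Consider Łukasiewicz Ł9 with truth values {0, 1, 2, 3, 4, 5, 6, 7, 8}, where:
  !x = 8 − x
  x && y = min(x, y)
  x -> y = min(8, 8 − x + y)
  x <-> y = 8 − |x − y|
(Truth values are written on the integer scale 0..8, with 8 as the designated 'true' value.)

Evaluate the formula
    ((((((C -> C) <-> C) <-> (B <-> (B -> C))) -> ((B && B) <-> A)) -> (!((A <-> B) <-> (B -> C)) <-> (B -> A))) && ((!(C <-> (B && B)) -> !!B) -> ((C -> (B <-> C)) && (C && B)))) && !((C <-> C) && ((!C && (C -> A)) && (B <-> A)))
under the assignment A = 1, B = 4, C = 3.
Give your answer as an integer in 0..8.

3

C -> C = 3 -> 3 = 8
(C -> C) <-> C = 8 <-> 3 = 3
B -> C = 4 -> 3 = 7
B <-> (B -> C) = 4 <-> 7 = 5
((C -> C) <-> C) <-> (B <-> (B -> C)) = 3 <-> 5 = 6
B && B = 4 && 4 = 4
(B && B) <-> A = 4 <-> 1 = 5
(((C -> C) <-> C) <-> (B <-> (B -> C))) -> ((B && B) <-> A) = 6 -> 5 = 7
A <-> B = 1 <-> 4 = 5
B -> C = 4 -> 3 = 7
(A <-> B) <-> (B -> C) = 5 <-> 7 = 6
!((A <-> B) <-> (B -> C)) = !6 = 2
B -> A = 4 -> 1 = 5
!((A <-> B) <-> (B -> C)) <-> (B -> A) = 2 <-> 5 = 5
((((C -> C) <-> C) <-> (B <-> (B -> C))) -> ((B && B) <-> A)) -> (!((A <-> B) <-> (B -> C)) <-> (B -> A)) = 7 -> 5 = 6
B && B = 4 && 4 = 4
C <-> (B && B) = 3 <-> 4 = 7
!(C <-> (B && B)) = !7 = 1
!B = !4 = 4
!!B = !4 = 4
!(C <-> (B && B)) -> !!B = 1 -> 4 = 8
B <-> C = 4 <-> 3 = 7
C -> (B <-> C) = 3 -> 7 = 8
C && B = 3 && 4 = 3
(C -> (B <-> C)) && (C && B) = 8 && 3 = 3
(!(C <-> (B && B)) -> !!B) -> ((C -> (B <-> C)) && (C && B)) = 8 -> 3 = 3
(((((C -> C) <-> C) <-> (B <-> (B -> C))) -> ((B && B) <-> A)) -> (!((A <-> B) <-> (B -> C)) <-> (B -> A))) && ((!(C <-> (B && B)) -> !!B) -> ((C -> (B <-> C)) && (C && B))) = 6 && 3 = 3
C <-> C = 3 <-> 3 = 8
!C = !3 = 5
C -> A = 3 -> 1 = 6
!C && (C -> A) = 5 && 6 = 5
B <-> A = 4 <-> 1 = 5
(!C && (C -> A)) && (B <-> A) = 5 && 5 = 5
(C <-> C) && ((!C && (C -> A)) && (B <-> A)) = 8 && 5 = 5
!((C <-> C) && ((!C && (C -> A)) && (B <-> A))) = !5 = 3
((((((C -> C) <-> C) <-> (B <-> (B -> C))) -> ((B && B) <-> A)) -> (!((A <-> B) <-> (B -> C)) <-> (B -> A))) && ((!(C <-> (B && B)) -> !!B) -> ((C -> (B <-> C)) && (C && B)))) && !((C <-> C) && ((!C && (C -> A)) && (B <-> A))) = 3 && 3 = 3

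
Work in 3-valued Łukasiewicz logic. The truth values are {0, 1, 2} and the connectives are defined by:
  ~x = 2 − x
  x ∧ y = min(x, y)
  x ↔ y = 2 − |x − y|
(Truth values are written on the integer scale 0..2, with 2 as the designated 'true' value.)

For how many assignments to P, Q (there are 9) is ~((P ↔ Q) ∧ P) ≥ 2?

4

P = 0, Q = 0 ↦ 2  ≥
P = 0, Q = 1 ↦ 2  ≥
P = 0, Q = 2 ↦ 2  ≥
P = 1, Q = 0 ↦ 1  <
P = 1, Q = 1 ↦ 1  <
P = 1, Q = 2 ↦ 1  <
P = 2, Q = 0 ↦ 2  ≥
P = 2, Q = 1 ↦ 1  <
P = 2, Q = 2 ↦ 0  <
So 4 of the 9 assignments meet the threshold.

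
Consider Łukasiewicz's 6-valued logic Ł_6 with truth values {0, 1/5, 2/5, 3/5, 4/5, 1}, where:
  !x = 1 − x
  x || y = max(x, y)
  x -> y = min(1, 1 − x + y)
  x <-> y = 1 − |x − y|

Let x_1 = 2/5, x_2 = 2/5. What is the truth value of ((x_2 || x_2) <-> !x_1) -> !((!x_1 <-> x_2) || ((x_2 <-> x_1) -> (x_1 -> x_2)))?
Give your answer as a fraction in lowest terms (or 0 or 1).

x_2 || x_2 = 2/5 || 2/5 = 2/5
!x_1 = !2/5 = 3/5
(x_2 || x_2) <-> !x_1 = 2/5 <-> 3/5 = 4/5
!x_1 = !2/5 = 3/5
!x_1 <-> x_2 = 3/5 <-> 2/5 = 4/5
x_2 <-> x_1 = 2/5 <-> 2/5 = 1
x_1 -> x_2 = 2/5 -> 2/5 = 1
(x_2 <-> x_1) -> (x_1 -> x_2) = 1 -> 1 = 1
(!x_1 <-> x_2) || ((x_2 <-> x_1) -> (x_1 -> x_2)) = 4/5 || 1 = 1
!((!x_1 <-> x_2) || ((x_2 <-> x_1) -> (x_1 -> x_2))) = !1 = 0
((x_2 || x_2) <-> !x_1) -> !((!x_1 <-> x_2) || ((x_2 <-> x_1) -> (x_1 -> x_2))) = 4/5 -> 0 = 1/5

1/5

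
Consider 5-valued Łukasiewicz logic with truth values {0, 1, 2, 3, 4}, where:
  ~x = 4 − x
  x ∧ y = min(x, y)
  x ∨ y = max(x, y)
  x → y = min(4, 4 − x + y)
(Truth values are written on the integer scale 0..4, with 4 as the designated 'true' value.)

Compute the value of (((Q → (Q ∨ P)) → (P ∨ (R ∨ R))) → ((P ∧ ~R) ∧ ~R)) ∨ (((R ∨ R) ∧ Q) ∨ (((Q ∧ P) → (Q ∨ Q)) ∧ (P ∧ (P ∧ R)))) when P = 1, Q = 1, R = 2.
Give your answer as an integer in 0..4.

3

Q ∨ P = 1 ∨ 1 = 1
Q → (Q ∨ P) = 1 → 1 = 4
R ∨ R = 2 ∨ 2 = 2
P ∨ (R ∨ R) = 1 ∨ 2 = 2
(Q → (Q ∨ P)) → (P ∨ (R ∨ R)) = 4 → 2 = 2
~R = ~2 = 2
P ∧ ~R = 1 ∧ 2 = 1
~R = ~2 = 2
(P ∧ ~R) ∧ ~R = 1 ∧ 2 = 1
((Q → (Q ∨ P)) → (P ∨ (R ∨ R))) → ((P ∧ ~R) ∧ ~R) = 2 → 1 = 3
R ∨ R = 2 ∨ 2 = 2
(R ∨ R) ∧ Q = 2 ∧ 1 = 1
Q ∧ P = 1 ∧ 1 = 1
Q ∨ Q = 1 ∨ 1 = 1
(Q ∧ P) → (Q ∨ Q) = 1 → 1 = 4
P ∧ R = 1 ∧ 2 = 1
P ∧ (P ∧ R) = 1 ∧ 1 = 1
((Q ∧ P) → (Q ∨ Q)) ∧ (P ∧ (P ∧ R)) = 4 ∧ 1 = 1
((R ∨ R) ∧ Q) ∨ (((Q ∧ P) → (Q ∨ Q)) ∧ (P ∧ (P ∧ R))) = 1 ∨ 1 = 1
(((Q → (Q ∨ P)) → (P ∨ (R ∨ R))) → ((P ∧ ~R) ∧ ~R)) ∨ (((R ∨ R) ∧ Q) ∨ (((Q ∧ P) → (Q ∨ Q)) ∧ (P ∧ (P ∧ R)))) = 3 ∨ 1 = 3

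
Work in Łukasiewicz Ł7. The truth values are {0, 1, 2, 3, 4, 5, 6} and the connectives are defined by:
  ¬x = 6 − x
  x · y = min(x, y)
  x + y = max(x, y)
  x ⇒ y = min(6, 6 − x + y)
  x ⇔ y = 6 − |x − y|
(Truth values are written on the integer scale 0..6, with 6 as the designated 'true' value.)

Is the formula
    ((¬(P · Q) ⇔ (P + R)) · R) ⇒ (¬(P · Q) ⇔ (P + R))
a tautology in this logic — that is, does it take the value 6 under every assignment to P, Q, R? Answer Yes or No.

Yes

At P = 1, Q = 3, R = 6, for instance:
P · Q = 1 · 3 = 1
¬(P · Q) = ¬1 = 5
P + R = 1 + 6 = 6
¬(P · Q) ⇔ (P + R) = 5 ⇔ 6 = 5
(¬(P · Q) ⇔ (P + R)) · R = 5 · 6 = 5
((¬(P · Q) ⇔ (P + R)) · R) ⇒ (¬(P · Q) ⇔ (P + R)) = 5 ⇒ 5 = 6
and checking the remaining 342 assignments likewise gives ≥ 6 in every case.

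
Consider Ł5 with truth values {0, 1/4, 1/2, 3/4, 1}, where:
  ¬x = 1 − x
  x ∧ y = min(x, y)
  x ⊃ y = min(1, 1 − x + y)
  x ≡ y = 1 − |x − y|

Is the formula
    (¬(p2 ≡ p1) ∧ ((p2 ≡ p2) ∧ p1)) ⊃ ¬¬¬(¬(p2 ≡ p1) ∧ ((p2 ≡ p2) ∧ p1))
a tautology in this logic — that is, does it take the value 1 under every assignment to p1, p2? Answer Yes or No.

Counterexample: take p1 = 3/4, p2 = 0.
p2 ≡ p1 = 0 ≡ 3/4 = 1/4
¬(p2 ≡ p1) = ¬1/4 = 3/4
p2 ≡ p2 = 0 ≡ 0 = 1
(p2 ≡ p2) ∧ p1 = 1 ∧ 3/4 = 3/4
¬(p2 ≡ p1) ∧ ((p2 ≡ p2) ∧ p1) = 3/4 ∧ 3/4 = 3/4
p2 ≡ p1 = 0 ≡ 3/4 = 1/4
¬(p2 ≡ p1) = ¬1/4 = 3/4
p2 ≡ p2 = 0 ≡ 0 = 1
(p2 ≡ p2) ∧ p1 = 1 ∧ 3/4 = 3/4
¬(p2 ≡ p1) ∧ ((p2 ≡ p2) ∧ p1) = 3/4 ∧ 3/4 = 3/4
¬(¬(p2 ≡ p1) ∧ ((p2 ≡ p2) ∧ p1)) = ¬3/4 = 1/4
¬¬(¬(p2 ≡ p1) ∧ ((p2 ≡ p2) ∧ p1)) = ¬1/4 = 3/4
¬¬¬(¬(p2 ≡ p1) ∧ ((p2 ≡ p2) ∧ p1)) = ¬3/4 = 1/4
(¬(p2 ≡ p1) ∧ ((p2 ≡ p2) ∧ p1)) ⊃ ¬¬¬(¬(p2 ≡ p1) ∧ ((p2 ≡ p2) ∧ p1)) = 3/4 ⊃ 1/4 = 1/2
This gives 1/2 ≠ 1.

No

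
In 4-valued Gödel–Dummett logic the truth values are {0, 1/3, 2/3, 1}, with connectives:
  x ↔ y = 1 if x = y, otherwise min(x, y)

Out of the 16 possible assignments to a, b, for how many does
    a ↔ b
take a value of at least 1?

4

a = 0, b = 0 ↦ 1  ≥
a = 0, b = 1/3 ↦ 0  <
a = 0, b = 2/3 ↦ 0  <
a = 0, b = 1 ↦ 0  <
a = 1/3, b = 0 ↦ 0  <
a = 1/3, b = 1/3 ↦ 1  ≥
a = 1/3, b = 2/3 ↦ 1/3  <
a = 1/3, b = 1 ↦ 1/3  <
a = 2/3, b = 0 ↦ 0  <
a = 2/3, b = 1/3 ↦ 1/3  <
a = 2/3, b = 2/3 ↦ 1  ≥
a = 2/3, b = 1 ↦ 2/3  <
a = 1, b = 0 ↦ 0  <
a = 1, b = 1/3 ↦ 1/3  <
a = 1, b = 2/3 ↦ 2/3  <
a = 1, b = 1 ↦ 1  ≥
So 4 of the 16 assignments meet the threshold.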